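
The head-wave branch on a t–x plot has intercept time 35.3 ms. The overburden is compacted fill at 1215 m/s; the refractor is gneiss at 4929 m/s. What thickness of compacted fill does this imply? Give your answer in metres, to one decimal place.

h = tᵢ·V₁·V₂ / (2·√(V₂²−V₁²)).
√(V₂²−V₁²) = √(4929² − 1215²) = 4776.9 m/s.
h = 0.0353 s × 1215 × 4929 / (2 × 4776.9) = 22.13 m.

22.1 m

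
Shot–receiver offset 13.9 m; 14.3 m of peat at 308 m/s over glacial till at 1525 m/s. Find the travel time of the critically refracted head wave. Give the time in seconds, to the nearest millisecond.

t = x/V₂ + 2h·√(V₂²−V₁²)/(V₁V₂).
√(V₂²−V₁²) = √(1525²−308²) = 1493.6 m/s; delay term = 2·14.3·1493.6/(308·1525) = 0.09094 s.
t = 13.9/1525 + 0.09094 = 0.10006 s.

0.100 s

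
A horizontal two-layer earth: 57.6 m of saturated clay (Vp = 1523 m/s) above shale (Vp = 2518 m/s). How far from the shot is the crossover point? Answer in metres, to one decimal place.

232.2 m

θ_c = arcsin(1523/2518) = 37.22°, so cos θ_c = 0.7963 and tᵢ = 2h cos θ_c/V₁ = 0.0602 s.
At crossover x/V₁ = x/V₂ + tᵢ ⇒ x = tᵢ/(1/V₁ − 1/V₂) = 0.06024/(6.5660e-04 − 3.9714e-04) = 232.16 m.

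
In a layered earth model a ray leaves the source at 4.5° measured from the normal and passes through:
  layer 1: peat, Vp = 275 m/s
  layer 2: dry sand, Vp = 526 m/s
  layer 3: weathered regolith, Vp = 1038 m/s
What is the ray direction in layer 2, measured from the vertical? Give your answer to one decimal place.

Snell's law across each interface conserves sin θ / V, so sin θ_2 = V_2·sin θ₁/V₁.
sin θ_2 = 526 × sin 4.5° / 275 = 0.1501.
θ_2 = 8.63° from the vertical.

8.6°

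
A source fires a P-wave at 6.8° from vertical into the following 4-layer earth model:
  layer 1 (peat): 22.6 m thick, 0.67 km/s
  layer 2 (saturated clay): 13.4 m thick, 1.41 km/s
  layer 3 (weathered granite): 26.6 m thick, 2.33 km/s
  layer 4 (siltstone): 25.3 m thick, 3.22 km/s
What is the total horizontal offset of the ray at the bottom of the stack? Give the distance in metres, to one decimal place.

p = sin θ₁/V₁ = sin 6.8°/0.67 = 1.7672e-01 s/km is conserved through the stack.
Layer 1: θ = 6.80°; offset = 22.6·tan 6.80° = 2.695 m.
Layer 2: sin θ = p·1.41 = 0.2492 → θ = 14.43°; offset = 13.4·tan 14.43° = 3.448 m.
Layer 3: sin θ = p·2.33 = 0.4118 → θ = 24.32°; offset = 26.6·tan 24.32° = 12.019 m.
Layer 4: sin θ = p·3.22 = 0.5690 → θ = 34.68°; offset = 25.3·tan 34.68° = 17.508 m.
Σ offsets = 35.670 m.

35.7 m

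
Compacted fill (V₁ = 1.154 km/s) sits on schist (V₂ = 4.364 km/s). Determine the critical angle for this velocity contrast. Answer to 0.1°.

15.3°

At critical incidence the refracted ray runs along the interface (θ₂ = 90°), so sin θ_c = V₁/V₂.
θ_c = arcsin(1.154/4.364) = arcsin 0.2644 = 15.33°.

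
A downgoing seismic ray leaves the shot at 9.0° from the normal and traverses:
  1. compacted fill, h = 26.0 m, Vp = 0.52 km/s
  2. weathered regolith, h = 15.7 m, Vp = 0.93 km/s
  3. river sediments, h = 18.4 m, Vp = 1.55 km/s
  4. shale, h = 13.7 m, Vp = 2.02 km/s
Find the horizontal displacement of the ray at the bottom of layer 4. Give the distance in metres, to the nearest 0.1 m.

Apply Snell's law at each interface; in layer i the horizontal offset is hᵢ·tan θᵢ.
Layer 1: θ = 9.00°; offset = 26.0·tan 9.00° = 4.118 m.
Layer 2: sin θ = 0.93·sin 9.0°/0.52 = 0.2798, θ = 16.25°; offset = 15.7·tan 16.25° = 4.575 m.
Layer 3: sin θ = 1.55·sin 9.0°/0.52 = 0.4663, θ = 27.79°; offset = 18.4·tan 27.79° = 9.699 m.
Layer 4: sin θ = 2.02·sin 9.0°/0.52 = 0.6077, θ = 37.42°; offset = 13.7·tan 37.42° = 10.483 m.
Total horizontal offset = 28.875 m.

28.9 m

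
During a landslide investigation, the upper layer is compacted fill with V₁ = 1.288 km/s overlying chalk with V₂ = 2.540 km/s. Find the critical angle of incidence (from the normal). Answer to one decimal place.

30.5°

Critical incidence: sin θ_c = V₁/V₂ = 1.288/2.540 = 0.5071.
θ_c = arcsin 0.5071 = 30.47°.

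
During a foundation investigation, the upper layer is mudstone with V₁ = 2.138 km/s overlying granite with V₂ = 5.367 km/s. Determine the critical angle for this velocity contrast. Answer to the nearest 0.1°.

23.5°

Critical incidence: sin θ_c = V₁/V₂ = 2.138/5.367 = 0.3984.
θ_c = arcsin 0.3984 = 23.48°.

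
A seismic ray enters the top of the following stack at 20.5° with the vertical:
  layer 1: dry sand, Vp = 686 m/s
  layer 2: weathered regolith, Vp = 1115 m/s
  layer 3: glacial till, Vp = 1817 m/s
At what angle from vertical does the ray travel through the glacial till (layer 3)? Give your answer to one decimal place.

Ray parameter p = sin 20.5° / 686 = 5.1051e-04 s/m.
sin θ_3 = p·V_3 = 5.1051e-04 × 1817 = 0.9276.
θ_3 = arcsin 0.9276 = 68.06°.

68.1°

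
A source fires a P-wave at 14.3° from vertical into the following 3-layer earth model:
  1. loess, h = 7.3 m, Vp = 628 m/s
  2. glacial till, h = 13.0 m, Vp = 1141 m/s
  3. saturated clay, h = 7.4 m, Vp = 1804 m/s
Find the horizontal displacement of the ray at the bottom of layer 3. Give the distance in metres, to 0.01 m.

p = sin θ₁/V₁ = sin 14.3°/628 = 3.9331e-04 s/m is conserved through the stack.
Layer 1: θ = 14.30°; offset = 7.3·tan 14.30° = 1.8607 m.
Layer 2: sin θ = p·1141 = 0.4488 → θ = 26.66°; offset = 13.0·tan 26.66° = 6.5283 m.
Layer 3: sin θ = p·1804 = 0.7095 → θ = 45.20°; offset = 7.4·tan 45.20° = 7.4510 m.
Σ offsets = 15.8400 m.

15.84 m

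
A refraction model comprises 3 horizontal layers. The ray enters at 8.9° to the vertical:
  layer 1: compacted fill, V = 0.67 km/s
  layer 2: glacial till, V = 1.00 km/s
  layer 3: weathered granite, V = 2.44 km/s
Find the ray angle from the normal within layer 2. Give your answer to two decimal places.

Snell's law across each interface conserves sin θ / V, so sin θ_2 = V_2·sin θ₁/V₁.
sin θ_2 = 1.00 × sin 8.9° / 0.67 = 0.2309.
θ_2 = arcsin 0.2309 = 13.35°.

13.35°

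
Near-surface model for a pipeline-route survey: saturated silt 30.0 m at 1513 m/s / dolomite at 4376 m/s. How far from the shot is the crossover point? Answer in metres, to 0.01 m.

86.05 m

x_cross = 2h·√((V₂+V₁)/(V₂−V₁)).
(V₂+V₁)/(V₂−V₁) = (4376+1513)/(4376−1513) = 2.0569; √ = 1.4342.
x_cross = 2·30.0·1.4342 = 86.05 m.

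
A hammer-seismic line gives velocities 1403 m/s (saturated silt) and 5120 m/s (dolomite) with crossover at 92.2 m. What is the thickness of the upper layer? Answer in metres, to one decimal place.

x_cross = 2h·√((V₂+V₁)/(V₂−V₁)) → h = x_cross / (2·√((V₂+V₁)/(V₂−V₁))).
√((V₂+V₁)/(V₂−V₁)) = √((5120+1403)/(5120−1403)) = 1.3247.
h = 92.2 / (2·1.3247) = 34.80 m.

34.8 m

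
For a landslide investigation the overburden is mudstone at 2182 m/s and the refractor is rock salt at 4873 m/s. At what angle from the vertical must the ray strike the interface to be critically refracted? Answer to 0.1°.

At critical incidence the refracted ray runs along the interface (θ₂ = 90°), so sin θ_c = V₁/V₂.
θ_c = arcsin(2182/4873) = arcsin 0.4478 = 26.60°.

26.6°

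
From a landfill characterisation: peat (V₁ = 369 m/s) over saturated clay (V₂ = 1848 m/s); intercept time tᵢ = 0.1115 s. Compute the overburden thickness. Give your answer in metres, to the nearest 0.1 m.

h = tᵢ·V₁·V₂ / (2·√(V₂²−V₁²)).
√(V₂²−V₁²) = √(1848² − 369²) = 1810.8 m/s.
h = 0.1115 s × 369 × 1848 / (2 × 1810.8) = 20.99 m.

21.0 m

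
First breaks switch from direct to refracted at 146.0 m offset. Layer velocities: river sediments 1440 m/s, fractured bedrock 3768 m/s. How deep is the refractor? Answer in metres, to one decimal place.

x_cross = 2h·√((V₂+V₁)/(V₂−V₁)) → h = x_cross / (2·√((V₂+V₁)/(V₂−V₁))).
√((V₂+V₁)/(V₂−V₁)) = √((3768+1440)/(3768−1440)) = 1.4957.
h = 146.0 / (2·1.4957) = 48.81 m.

48.8 m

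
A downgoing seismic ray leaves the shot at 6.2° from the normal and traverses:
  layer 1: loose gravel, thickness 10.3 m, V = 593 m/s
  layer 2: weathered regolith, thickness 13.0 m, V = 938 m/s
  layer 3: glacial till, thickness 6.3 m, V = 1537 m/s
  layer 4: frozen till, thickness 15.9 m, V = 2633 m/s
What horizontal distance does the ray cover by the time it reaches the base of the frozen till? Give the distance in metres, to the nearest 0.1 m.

13.9 m

p = sin θ₁/V₁ = sin 6.2°/593 = 1.8212e-04 s/m is conserved through the stack.
Layer 1: θ = 6.20°; offset = 10.3·tan 6.20° = 1.119 m.
Layer 2: sin θ = p·938 = 0.1708 → θ = 9.84°; offset = 13.0·tan 9.84° = 2.254 m.
Layer 3: sin θ = p·1537 = 0.2799 → θ = 16.26°; offset = 6.3·tan 16.26° = 1.837 m.
Layer 4: sin θ = p·2633 = 0.4795 → θ = 28.65°; offset = 15.9·tan 28.65° = 8.689 m.
Summing the layer offsets gives 13.899 m.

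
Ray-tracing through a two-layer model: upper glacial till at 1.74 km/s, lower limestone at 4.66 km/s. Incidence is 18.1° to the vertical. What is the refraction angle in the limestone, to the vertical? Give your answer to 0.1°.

Snell's law: sin θ₂ = (V₂/V₁)·sin θ₁ = (4.66/1.74)·sin 18.1° = 0.8320.
θ₂ = arcsin 0.8320 = 56.31° from the normal.

56.3°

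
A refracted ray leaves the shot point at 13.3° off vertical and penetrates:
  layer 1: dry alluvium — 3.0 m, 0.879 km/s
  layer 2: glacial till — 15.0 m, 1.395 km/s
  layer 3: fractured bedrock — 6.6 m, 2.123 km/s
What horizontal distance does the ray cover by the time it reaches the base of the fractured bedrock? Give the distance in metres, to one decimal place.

Ray parameter p = sin 13.3° / 0.879 km/s = 2.6172e-01 s/km.
Layer 1: θ = 13.30°; offset = 3.0·tan 13.30° = 0.709 m.
Layer 2: sin θ = p·1.395 = 0.3651 → θ = 21.41°; offset = 15.0·tan 21.41° = 5.883 m.
Layer 3: sin θ = p·2.123 = 0.5556 → θ = 33.75°; offset = 6.6·tan 33.75° = 4.411 m.
Summing the layer offsets gives 11.002 m.

11.0 m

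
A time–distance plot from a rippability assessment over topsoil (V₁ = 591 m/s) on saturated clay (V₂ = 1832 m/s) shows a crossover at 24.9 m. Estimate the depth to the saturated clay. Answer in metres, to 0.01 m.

8.91 m

h = (x_cross/2)·√((V₂−V₁)/(V₂+V₁)).
(V₂−V₁)/(V₂+V₁) = (1832−591)/(1832+591) = 0.5122; √ = 0.7157.
h = (24.9/2)·0.7157 = 8.91 m.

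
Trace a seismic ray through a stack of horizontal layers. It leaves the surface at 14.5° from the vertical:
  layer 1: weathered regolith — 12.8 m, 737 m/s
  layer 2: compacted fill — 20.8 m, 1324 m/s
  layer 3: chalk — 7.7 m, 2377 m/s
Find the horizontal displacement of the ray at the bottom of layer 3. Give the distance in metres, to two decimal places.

p = sin θ₁/V₁ = sin 14.5°/737 = 3.3973e-04 s/m is conserved through the stack.
Layer 1: θ = 14.50°; offset = 12.8·tan 14.50° = 3.3103 m.
Layer 2: sin θ = p·1324 = 0.4498 → θ = 26.73°; offset = 20.8·tan 26.73° = 10.4754 m.
Layer 3: sin θ = p·2377 = 0.8075 → θ = 53.86°; offset = 7.7·tan 53.86° = 10.5422 m.
Summing the layer offsets gives 24.3279 m.

24.33 m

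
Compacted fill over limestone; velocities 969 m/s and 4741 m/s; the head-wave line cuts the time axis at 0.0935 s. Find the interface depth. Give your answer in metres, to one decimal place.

46.3 m

h = tᵢ·V₁·V₂ / (2·√(V₂²−V₁²)).
√(V₂²−V₁²) = √(4741² − 969²) = 4640.9 m/s.
h = 0.0935 s × 969 × 4741 / (2 × 4640.9) = 46.28 m.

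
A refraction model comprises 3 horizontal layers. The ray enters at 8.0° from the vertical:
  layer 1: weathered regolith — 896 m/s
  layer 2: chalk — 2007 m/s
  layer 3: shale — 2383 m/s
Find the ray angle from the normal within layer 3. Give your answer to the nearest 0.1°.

Snell's law across each interface conserves sin θ / V, so sin θ_3 = V_3·sin θ₁/V₁.
sin θ_3 = 2383 × sin 8.0° / 896 = 0.3701.
θ_3 = arcsin 0.3701 = 21.72°.

21.7°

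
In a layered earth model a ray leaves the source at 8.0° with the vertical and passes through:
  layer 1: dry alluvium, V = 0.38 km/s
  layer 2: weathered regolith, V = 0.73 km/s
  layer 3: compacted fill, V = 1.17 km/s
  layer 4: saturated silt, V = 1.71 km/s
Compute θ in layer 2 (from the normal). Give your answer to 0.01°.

Ray parameter p = sin 8.0° / 0.38 = 3.6625e-01 s/km.
sin θ_2 = p·V_2 = 3.6625e-01 × 0.73 = 0.2674.
θ_2 = 15.51° from the vertical.

15.51°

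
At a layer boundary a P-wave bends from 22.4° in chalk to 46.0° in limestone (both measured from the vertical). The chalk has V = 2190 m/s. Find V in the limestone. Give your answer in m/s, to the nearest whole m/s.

sin 22.4° = 0.3811; sin 46.0° = 0.7193.
V₂ = V₁·(sin θ₂/sin θ₁) = 2190·(0.7193/0.3811) = 4134.02 m/s.

4134 m/s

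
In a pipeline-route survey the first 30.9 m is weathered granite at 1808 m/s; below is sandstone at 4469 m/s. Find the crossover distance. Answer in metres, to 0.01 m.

94.92 m

x_cross = 2h·√((V₂+V₁)/(V₂−V₁)).
(V₂+V₁)/(V₂−V₁) = (4469+1808)/(4469−1808) = 2.3589; √ = 1.5359.
x_cross = 2·30.9·1.5359 = 94.92 m.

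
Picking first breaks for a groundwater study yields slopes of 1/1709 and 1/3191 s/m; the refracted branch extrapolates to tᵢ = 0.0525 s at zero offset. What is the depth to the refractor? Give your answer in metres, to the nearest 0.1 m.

53.1 m

θ_c = arcsin(1709/3191) = 32.38°; cos θ_c = 0.8445.
tᵢ = 2h cos θ_c/V₁ ⇒ h = tᵢ·V₁/(2 cos θ_c) = 0.0525·1709/(2·0.8445) = 53.12 m.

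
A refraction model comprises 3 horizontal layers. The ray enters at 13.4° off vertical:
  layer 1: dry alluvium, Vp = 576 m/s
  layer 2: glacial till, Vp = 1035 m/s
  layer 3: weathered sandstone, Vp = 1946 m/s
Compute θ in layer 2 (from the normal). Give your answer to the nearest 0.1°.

24.6°

Snell's law across each interface conserves sin θ / V, so sin θ_2 = V_2·sin θ₁/V₁.
sin θ_2 = 1035 × sin 13.4° / 576 = 0.4164.
θ_2 = arcsin 0.4164 = 24.61°.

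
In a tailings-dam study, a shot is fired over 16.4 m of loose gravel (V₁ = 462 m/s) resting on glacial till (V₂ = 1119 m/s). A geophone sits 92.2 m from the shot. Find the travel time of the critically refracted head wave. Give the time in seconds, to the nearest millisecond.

0.147 s

θ_c = arcsin(V₁/V₂) = arcsin(462/1119) = 24.39°, cos θ_c = 0.9108.
Intercept time tᵢ = 2h cos θ_c / V₁ = 2·16.4·0.9108/462 = 0.06466 s.
t = x/V₂ + tᵢ = 92.2/1119 + 0.06466 = 0.14706 s.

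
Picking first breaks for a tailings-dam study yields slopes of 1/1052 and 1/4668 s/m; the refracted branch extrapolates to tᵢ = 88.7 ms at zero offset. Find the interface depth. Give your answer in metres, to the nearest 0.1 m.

47.9 m

h = tᵢ·V₁·V₂ / (2·√(V₂²−V₁²)).
√(V₂²−V₁²) = √(4668² − 1052²) = 4547.9 m/s.
h = 0.0887 s × 1052 × 4668 / (2 × 4547.9) = 47.89 m.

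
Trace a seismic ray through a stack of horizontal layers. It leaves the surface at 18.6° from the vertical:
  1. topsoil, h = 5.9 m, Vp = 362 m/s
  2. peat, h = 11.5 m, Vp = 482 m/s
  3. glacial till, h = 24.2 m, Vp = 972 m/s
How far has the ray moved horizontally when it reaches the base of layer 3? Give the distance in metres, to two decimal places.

47.53 m

Apply Snell's law at each interface; in layer i the horizontal offset is hᵢ·tan θᵢ.
Layer 1: θ = 18.60°; offset = 5.9·tan 18.60° = 1.9856 m.
Layer 2: sin θ = 482·sin 18.6°/362 = 0.4247, θ = 25.13°; offset = 11.5·tan 25.13° = 5.3946 m.
Layer 3: sin θ = 972·sin 18.6°/362 = 0.8564, θ = 58.92°; offset = 24.2·tan 58.92° = 40.1458 m.
Summing the layer offsets gives 47.5260 m.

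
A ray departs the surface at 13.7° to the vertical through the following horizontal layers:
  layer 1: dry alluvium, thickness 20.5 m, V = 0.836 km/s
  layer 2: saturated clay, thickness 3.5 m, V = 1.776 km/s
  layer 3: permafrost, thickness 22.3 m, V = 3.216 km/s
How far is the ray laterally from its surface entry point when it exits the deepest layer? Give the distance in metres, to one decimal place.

p = sin θ₁/V₁ = sin 13.7°/0.836 = 2.8330e-01 s/km is conserved through the stack.
Layer 1: θ = 13.70°; offset = 20.5·tan 13.70° = 4.997 m.
Layer 2: sin θ = p·1.776 = 0.5031 → θ = 30.21°; offset = 3.5·tan 30.21° = 2.038 m.
Layer 3: sin θ = p·3.216 = 0.9111 → θ = 65.66°; offset = 22.3·tan 65.66° = 49.289 m.
Σ offsets = 56.324 m.

56.3 m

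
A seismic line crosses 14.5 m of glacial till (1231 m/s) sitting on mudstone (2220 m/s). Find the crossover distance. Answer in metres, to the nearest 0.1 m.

54.2 m

θ_c = arcsin(1231/2220) = 33.68°, so cos θ_c = 0.8322 and tᵢ = 2h cos θ_c/V₁ = 0.0196 s.
At crossover x/V₁ = x/V₂ + tᵢ ⇒ x = tᵢ/(1/V₁ − 1/V₂) = 0.01960/(8.1235e-04 − 4.5045e-04) = 54.17 m.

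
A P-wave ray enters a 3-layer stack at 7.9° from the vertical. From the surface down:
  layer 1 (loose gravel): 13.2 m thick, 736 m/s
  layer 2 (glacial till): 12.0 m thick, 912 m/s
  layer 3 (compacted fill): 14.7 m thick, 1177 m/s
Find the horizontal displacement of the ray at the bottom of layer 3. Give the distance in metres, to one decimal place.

Apply Snell's law at each interface; in layer i the horizontal offset is hᵢ·tan θᵢ.
Layer 1: θ = 7.90°; offset = 13.2·tan 7.90° = 1.832 m.
Layer 2: sin θ = 912·sin 7.9°/736 = 0.1703, θ = 9.81°; offset = 12.0·tan 9.81° = 2.074 m.
Layer 3: sin θ = 1177·sin 7.9°/736 = 0.2198, θ = 12.70°; offset = 14.7·tan 12.70° = 3.312 m.
Σ offsets = 7.218 m.

7.2 m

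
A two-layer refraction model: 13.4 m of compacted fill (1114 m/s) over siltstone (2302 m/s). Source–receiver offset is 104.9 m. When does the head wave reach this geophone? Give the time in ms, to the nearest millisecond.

67 ms

θ_c = arcsin(V₁/V₂) = arcsin(1114/2302) = 28.94°, cos θ_c = 0.8751.
Intercept time tᵢ = 2h cos θ_c / V₁ = 2·13.4·0.8751/1114 = 0.02105 s.
t = x/V₂ + tᵢ = 104.9/2302 + 0.02105 = 0.06662 s.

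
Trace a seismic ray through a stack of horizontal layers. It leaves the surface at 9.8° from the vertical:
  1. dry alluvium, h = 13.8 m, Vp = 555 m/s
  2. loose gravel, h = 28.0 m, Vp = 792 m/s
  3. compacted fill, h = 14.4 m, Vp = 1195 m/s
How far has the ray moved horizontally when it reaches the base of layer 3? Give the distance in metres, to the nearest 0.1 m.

p = sin θ₁/V₁ = sin 9.8°/555 = 3.0668e-04 s/m is conserved through the stack.
Layer 1: θ = 9.80°; offset = 13.8·tan 9.80° = 2.384 m.
Layer 2: sin θ = p·792 = 0.2429 → θ = 14.06°; offset = 28.0·tan 14.06° = 7.011 m.
Layer 3: sin θ = p·1195 = 0.3665 → θ = 21.50°; offset = 14.4·tan 21.50° = 5.672 m.
Summing the layer offsets gives 15.067 m.

15.1 m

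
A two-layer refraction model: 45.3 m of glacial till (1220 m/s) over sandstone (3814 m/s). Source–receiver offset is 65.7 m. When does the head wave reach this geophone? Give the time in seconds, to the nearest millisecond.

0.088 s

t = x/V₂ + 2h·√(V₂²−V₁²)/(V₁V₂).
√(V₂²−V₁²) = √(3814²−1220²) = 3613.6 m/s; delay term = 2·45.3·3613.6/(1220·3814) = 0.07036 s.
t = 65.7/3814 + 0.07036 = 0.08759 s.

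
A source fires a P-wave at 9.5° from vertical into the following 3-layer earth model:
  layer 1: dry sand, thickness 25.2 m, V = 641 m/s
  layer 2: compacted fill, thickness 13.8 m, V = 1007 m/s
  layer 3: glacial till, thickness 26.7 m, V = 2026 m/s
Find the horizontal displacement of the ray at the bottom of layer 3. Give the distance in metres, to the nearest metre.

24 m

Apply Snell's law at each interface; in layer i the horizontal offset is hᵢ·tan θᵢ.
Layer 1: θ = 9.50°; offset = 25.2·tan 9.50° = 4.217 m.
Layer 2: sin θ = 1007·sin 9.5°/641 = 0.2593, θ = 15.03°; offset = 13.8·tan 15.03° = 3.705 m.
Layer 3: sin θ = 2026·sin 9.5°/641 = 0.5217, θ = 31.44°; offset = 26.7·tan 31.44° = 16.326 m.
Summing the layer offsets gives 24.248 m.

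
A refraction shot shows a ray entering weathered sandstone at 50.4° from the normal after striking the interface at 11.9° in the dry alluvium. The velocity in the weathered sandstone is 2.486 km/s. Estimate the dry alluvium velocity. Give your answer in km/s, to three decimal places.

sin 11.9° = 0.2062; sin 50.4° = 0.7705.
V₁ = V₂·(sin θ₁/sin θ₂) = 2.486·(0.2062/0.7705) = 0.665 km/s.

0.665 km/s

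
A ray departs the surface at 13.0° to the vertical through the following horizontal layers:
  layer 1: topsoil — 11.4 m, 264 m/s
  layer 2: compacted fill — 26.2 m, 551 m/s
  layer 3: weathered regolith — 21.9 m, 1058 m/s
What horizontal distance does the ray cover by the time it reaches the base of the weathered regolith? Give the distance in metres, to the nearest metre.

Ray parameter p = sin 13.0° / 264 m/s = 8.5209e-04 s/m.
Layer 1: θ = 13.00°; offset = 11.4·tan 13.00° = 2.632 m.
Layer 2: sin θ = p·551 = 0.4695 → θ = 28.00°; offset = 26.2·tan 28.00° = 13.932 m.
Layer 3: sin θ = p·1058 = 0.9015 → θ = 64.36°; offset = 21.9·tan 64.36° = 45.621 m.
Summing the layer offsets gives 62.185 m.

62 m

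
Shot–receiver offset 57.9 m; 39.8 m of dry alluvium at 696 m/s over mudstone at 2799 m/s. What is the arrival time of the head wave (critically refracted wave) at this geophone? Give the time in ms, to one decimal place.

131.5 ms

θ_c = arcsin(V₁/V₂) = arcsin(696/2799) = 14.40°, cos θ_c = 0.9686.
Intercept time tᵢ = 2h cos θ_c / V₁ = 2·39.8·0.9686/696 = 0.11078 s.
t = x/V₂ + tᵢ = 57.9/2799 + 0.11078 = 0.13146 s.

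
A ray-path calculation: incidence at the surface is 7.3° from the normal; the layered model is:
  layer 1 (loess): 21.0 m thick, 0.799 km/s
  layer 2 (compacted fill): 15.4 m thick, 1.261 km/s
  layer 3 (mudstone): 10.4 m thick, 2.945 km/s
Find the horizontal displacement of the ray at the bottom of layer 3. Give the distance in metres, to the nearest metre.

11 m

Apply Snell's law at each interface; in layer i the horizontal offset is hᵢ·tan θᵢ.
Layer 1: θ = 7.30°; offset = 21.0·tan 7.30° = 2.690 m.
Layer 2: sin θ = 1.261·sin 7.3°/0.799 = 0.2005, θ = 11.57°; offset = 15.4·tan 11.57° = 3.152 m.
Layer 3: sin θ = 2.945·sin 7.3°/0.799 = 0.4683, θ = 27.93°; offset = 10.4·tan 27.93° = 5.513 m.
Total horizontal offset = 11.355 m.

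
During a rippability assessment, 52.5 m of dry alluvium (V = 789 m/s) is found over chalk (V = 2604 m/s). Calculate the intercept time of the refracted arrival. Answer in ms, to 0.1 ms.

126.8 ms

θ_c = arcsin(V₁/V₂) = arcsin(789/2604) = 17.64°; cos θ_c = 0.9530.
tᵢ = 2h·cos θ_c / V₁ = 2·52.5·0.9530 / 789 = 0.12682 s.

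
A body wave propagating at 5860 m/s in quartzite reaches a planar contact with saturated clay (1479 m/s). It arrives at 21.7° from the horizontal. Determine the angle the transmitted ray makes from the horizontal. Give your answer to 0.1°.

Angle from the normal: 90° − 21.7° = 68.3°.
Snell's law: sin θ₂ = (V₂/V₁)·sin θ₁ = (1479/5860)·sin 68.3° = 0.2345.
θ₂ = sin⁻¹(0.2345) = 13.56° (from vertical).
From the interface: 90° − 13.56° = 76.44°.

76.4°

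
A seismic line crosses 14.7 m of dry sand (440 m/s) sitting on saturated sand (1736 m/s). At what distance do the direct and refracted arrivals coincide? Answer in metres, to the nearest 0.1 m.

x_cross = 2h·√((V₂+V₁)/(V₂−V₁)).
(V₂+V₁)/(V₂−V₁) = (1736+440)/(1736−440) = 1.6790; √ = 1.2958.
x_cross = 2·14.7·1.2958 = 38.10 m.

38.1 m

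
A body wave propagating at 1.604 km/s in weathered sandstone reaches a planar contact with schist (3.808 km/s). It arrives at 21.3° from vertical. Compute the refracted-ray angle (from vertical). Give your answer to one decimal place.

59.6°

sin θ₁/V₁ = sin θ₂/V₂ ⇒ sin θ₂ = 3.808·sin 21.3°/1.604 = 3.808·0.3633/1.604 = 0.8624.
θ₂ = arcsin 0.8624 = 59.59° from the normal.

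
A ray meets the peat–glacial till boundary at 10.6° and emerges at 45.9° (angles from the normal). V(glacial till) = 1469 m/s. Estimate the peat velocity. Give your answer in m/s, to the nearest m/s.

376 m/s

sin 10.6° = 0.1840; sin 45.9° = 0.7181.
V₁ = V₂·(sin θ₁/sin θ₂) = 1469·(0.1840/0.7181) = 376.29 m/s.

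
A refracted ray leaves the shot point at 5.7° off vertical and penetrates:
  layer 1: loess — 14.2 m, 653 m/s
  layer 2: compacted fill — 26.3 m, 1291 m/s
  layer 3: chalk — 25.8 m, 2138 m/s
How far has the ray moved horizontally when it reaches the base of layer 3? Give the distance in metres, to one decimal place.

15.6 m

Apply Snell's law at each interface; in layer i the horizontal offset is hᵢ·tan θᵢ.
Layer 1: θ = 5.70°; offset = 14.2·tan 5.70° = 1.417 m.
Layer 2: sin θ = 1291·sin 5.7°/653 = 0.1964, θ = 11.32°; offset = 26.3·tan 11.32° = 5.267 m.
Layer 3: sin θ = 2138·sin 5.7°/653 = 0.3252, θ = 18.98°; offset = 25.8·tan 18.98° = 8.872 m.
Total horizontal offset = 15.556 m.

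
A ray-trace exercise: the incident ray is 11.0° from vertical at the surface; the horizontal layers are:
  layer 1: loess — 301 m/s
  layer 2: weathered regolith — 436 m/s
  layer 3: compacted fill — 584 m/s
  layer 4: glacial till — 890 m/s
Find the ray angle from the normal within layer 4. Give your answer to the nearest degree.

Ray parameter p = sin 11.0° / 301 = 6.3392e-04 s/m.
sin θ_4 = p·V_4 = 6.3392e-04 × 890 = 0.5642.
θ_4 = arcsin 0.5642 = 34.35°.

34°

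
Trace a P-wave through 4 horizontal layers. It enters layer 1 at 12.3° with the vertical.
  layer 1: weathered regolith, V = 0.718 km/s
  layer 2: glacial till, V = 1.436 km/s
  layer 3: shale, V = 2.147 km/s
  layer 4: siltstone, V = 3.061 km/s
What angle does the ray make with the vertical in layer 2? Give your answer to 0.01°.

Ray parameter p = sin 12.3° / 0.718 = 2.9670e-01 s/km.
sin θ_2 = p·V_2 = 2.9670e-01 × 1.436 = 0.4261.
θ_2 = 25.22° from the vertical.

25.22°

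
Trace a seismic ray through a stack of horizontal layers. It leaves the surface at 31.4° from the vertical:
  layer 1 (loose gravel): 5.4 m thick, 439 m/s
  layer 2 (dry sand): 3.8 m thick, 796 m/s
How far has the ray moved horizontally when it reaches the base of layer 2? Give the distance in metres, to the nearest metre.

14 m

Ray parameter p = sin 31.4° / 439 m/s = 1.1868e-03 s/m.
Layer 1: θ = 31.40°; offset = 5.4·tan 31.40° = 3.296 m.
Layer 2: sin θ = p·796 = 0.9447 → θ = 70.86°; offset = 3.8·tan 70.86° = 10.947 m.
Summing the layer offsets gives 14.243 m.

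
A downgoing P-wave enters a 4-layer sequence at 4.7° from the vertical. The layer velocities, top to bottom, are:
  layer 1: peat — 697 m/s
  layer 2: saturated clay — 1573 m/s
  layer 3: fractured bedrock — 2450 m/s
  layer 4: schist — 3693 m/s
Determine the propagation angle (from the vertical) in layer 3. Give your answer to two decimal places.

Ray parameter p = sin 4.7° / 697 = 1.1756e-04 s/m.
sin θ_3 = p·V_3 = 1.1756e-04 × 2450 = 0.2880.
θ_3 = 16.74° from the vertical.

16.74°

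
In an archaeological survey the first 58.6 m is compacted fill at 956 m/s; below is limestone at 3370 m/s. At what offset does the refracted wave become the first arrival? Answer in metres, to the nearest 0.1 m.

θ_c = arcsin(956/3370) = 16.48°, so cos θ_c = 0.9589 and tᵢ = 2h cos θ_c/V₁ = 0.1176 s.
At crossover x/V₁ = x/V₂ + tᵢ ⇒ x = tᵢ/(1/V₁ − 1/V₂) = 0.11756/(1.0460e-03 − 2.9674e-04) = 156.89 m.

156.9 m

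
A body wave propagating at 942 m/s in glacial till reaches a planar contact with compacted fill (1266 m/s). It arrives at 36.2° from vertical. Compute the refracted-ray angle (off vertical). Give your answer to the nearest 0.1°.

52.5°

sin θ₁/V₁ = sin θ₂/V₂ ⇒ sin θ₂ = 1266·sin 36.2°/942 = 1266·0.5906/942 = 0.7937.
θ₂ = sin⁻¹(0.7937) = 52.54° (from vertical).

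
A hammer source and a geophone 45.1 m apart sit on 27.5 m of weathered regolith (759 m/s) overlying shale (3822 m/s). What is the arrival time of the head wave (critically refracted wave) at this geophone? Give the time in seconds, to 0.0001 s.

θ_c = arcsin(V₁/V₂) = arcsin(759/3822) = 11.45°, cos θ_c = 0.9801.
Intercept time tᵢ = 2h cos θ_c / V₁ = 2·27.5·0.9801/759 = 0.07102 s.
t = x/V₂ + tᵢ = 45.1/3822 + 0.07102 = 0.08282 s.

0.0828 s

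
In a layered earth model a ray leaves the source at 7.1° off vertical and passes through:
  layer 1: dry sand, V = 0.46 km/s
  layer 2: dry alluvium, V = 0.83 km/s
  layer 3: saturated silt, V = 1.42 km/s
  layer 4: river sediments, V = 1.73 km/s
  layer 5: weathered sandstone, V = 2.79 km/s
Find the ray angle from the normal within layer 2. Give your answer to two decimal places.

Snell's law across each interface conserves sin θ / V, so sin θ_2 = V_2·sin θ₁/V₁.
sin θ_2 = 0.83 × sin 7.1° / 0.46 = 0.2230.
θ_2 = arcsin 0.2230 = 12.89°.

12.89°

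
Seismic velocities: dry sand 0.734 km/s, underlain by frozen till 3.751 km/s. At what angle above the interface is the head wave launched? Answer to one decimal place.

78.7°

Critical incidence: sin θ_c = V₁/V₂ = 0.734/3.751 = 0.1957.
θ_c = arcsin 0.1957 = 11.28°.
Measured from the interface: 90° − 11.28° = 78.72°.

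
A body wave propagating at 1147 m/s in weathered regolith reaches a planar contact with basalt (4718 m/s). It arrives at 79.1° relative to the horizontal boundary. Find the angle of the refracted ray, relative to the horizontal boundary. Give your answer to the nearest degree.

39°

Convert to the normal: θ₁ = 90° − 79.1° = 10.9°.
sin θ₁/V₁ = sin θ₂/V₂ ⇒ sin θ₂ = 4718·sin 10.9°/1147 = 4718·0.1891/1147 = 0.7778.
θ₂ = arcsin 0.7778 = 51.06° from the normal.
From the interface: 90° − 51.06° = 38.94°.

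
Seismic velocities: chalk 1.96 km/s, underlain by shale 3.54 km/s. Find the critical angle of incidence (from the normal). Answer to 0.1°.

33.6°

Critical incidence: sin θ_c = V₁/V₂ = 1.96/3.54 = 0.5537.
θ_c = arcsin 0.5537 = 33.62°.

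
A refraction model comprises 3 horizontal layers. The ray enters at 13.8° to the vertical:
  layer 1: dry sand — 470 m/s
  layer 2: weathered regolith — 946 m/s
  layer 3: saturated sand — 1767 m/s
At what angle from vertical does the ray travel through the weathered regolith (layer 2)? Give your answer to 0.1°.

28.7°

Ray parameter p = sin 13.8° / 470 = 5.0752e-04 s/m.
sin θ_2 = p·V_2 = 5.0752e-04 × 946 = 0.4801.
θ_2 = arcsin 0.4801 = 28.69°.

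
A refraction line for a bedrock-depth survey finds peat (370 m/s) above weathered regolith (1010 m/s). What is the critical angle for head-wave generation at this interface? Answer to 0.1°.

At critical incidence the refracted ray runs along the interface (θ₂ = 90°), so sin θ_c = V₁/V₂.
θ_c = arcsin(370/1010) = arcsin 0.3663 = 21.49°.

21.5°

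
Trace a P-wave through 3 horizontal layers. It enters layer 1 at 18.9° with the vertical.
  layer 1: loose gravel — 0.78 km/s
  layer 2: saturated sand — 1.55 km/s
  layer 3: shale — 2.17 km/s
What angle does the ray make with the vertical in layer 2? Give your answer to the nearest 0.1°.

Snell's law across each interface conserves sin θ / V, so sin θ_2 = V_2·sin θ₁/V₁.
sin θ_2 = 1.55 × sin 18.9° / 0.78 = 0.6437.
θ_2 = 40.07° from the vertical.

40.1°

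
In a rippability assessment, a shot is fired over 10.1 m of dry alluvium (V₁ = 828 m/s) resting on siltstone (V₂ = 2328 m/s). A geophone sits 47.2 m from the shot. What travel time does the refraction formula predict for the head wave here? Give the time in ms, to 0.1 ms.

t = x/V₂ + 2h·√(V₂²−V₁²)/(V₁V₂).
√(V₂²−V₁²) = √(2328²−828²) = 2175.8 m/s; delay term = 2·10.1·2175.8/(828·2328) = 0.02280 s.
t = 47.2/2328 + 0.02280 = 0.04308 s.

43.1 ms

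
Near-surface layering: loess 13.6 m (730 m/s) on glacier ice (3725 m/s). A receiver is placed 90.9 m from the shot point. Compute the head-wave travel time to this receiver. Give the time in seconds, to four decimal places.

0.0609 s

t = x/V₂ + 2h·√(V₂²−V₁²)/(V₁V₂).
√(V₂²−V₁²) = √(3725²−730²) = 3652.8 m/s; delay term = 2·13.6·3652.8/(730·3725) = 0.03654 s.
t = 90.9/3725 + 0.03654 = 0.06094 s.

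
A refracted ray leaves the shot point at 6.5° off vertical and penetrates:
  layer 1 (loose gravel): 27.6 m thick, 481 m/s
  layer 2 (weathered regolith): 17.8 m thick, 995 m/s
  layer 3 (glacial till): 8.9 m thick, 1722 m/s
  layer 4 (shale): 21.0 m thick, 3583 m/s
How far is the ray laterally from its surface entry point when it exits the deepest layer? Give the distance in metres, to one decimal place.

Apply Snell's law at each interface; in layer i the horizontal offset is hᵢ·tan θᵢ.
Layer 1: θ = 6.50°; offset = 27.6·tan 6.50° = 3.145 m.
Layer 2: sin θ = 995·sin 6.5°/481 = 0.2342, θ = 13.54°; offset = 17.8·tan 13.54° = 4.287 m.
Layer 3: sin θ = 1722·sin 6.5°/481 = 0.4053, θ = 23.91°; offset = 8.9·tan 23.91° = 3.945 m.
Layer 4: sin θ = 3583·sin 6.5°/481 = 0.8433, θ = 57.49°; offset = 21.0·tan 57.49° = 32.945 m.
Total horizontal offset = 44.323 m.

44.3 m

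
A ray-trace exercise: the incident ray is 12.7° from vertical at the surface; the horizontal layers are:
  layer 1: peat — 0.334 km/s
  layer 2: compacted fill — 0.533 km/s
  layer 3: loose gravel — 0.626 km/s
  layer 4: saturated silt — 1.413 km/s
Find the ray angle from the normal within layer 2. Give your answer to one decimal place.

Ray parameter p = sin 12.7° / 0.334 = 6.5822e-01 s/km.
sin θ_2 = p·V_2 = 6.5822e-01 × 0.533 = 0.3508.
θ_2 = arcsin 0.3508 = 20.54°.

20.5°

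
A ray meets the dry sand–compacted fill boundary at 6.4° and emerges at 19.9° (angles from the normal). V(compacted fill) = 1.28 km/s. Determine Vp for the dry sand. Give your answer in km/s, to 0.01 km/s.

Snell's law: sin 6.4°/V₁ = sin 19.9°/V₂.
V₁ = V₂·sin 6.4°/sin 19.9° = 1.28 × 0.3275 = 0.42 km/s.

0.42 km/s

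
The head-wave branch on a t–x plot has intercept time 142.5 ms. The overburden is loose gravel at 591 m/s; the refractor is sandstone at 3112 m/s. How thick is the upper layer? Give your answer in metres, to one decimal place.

h = tᵢ·V₁·V₂ / (2·√(V₂²−V₁²)).
√(V₂²−V₁²) = √(3112² − 591²) = 3055.4 m/s.
h = 0.1425 s × 591 × 3112 / (2 × 3055.4) = 42.89 m.

42.9 m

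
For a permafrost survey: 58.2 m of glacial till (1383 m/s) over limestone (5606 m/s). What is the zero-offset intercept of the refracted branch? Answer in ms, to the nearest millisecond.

82 ms

θ_c = arcsin(V₁/V₂) = arcsin(1383/5606) = 14.28°; cos θ_c = 0.9691.
tᵢ = 2h·cos θ_c / V₁ = 2·58.2·0.9691 / 1383 = 0.08156 s.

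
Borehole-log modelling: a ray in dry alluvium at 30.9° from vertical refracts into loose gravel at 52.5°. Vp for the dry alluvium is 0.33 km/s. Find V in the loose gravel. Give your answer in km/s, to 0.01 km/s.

0.51 km/s

sin 30.9° = 0.5135; sin 52.5° = 0.7934.
V₂ = V₁·(sin θ₂/sin θ₁) = 0.33·(0.7934/0.5135) = 0.51 km/s.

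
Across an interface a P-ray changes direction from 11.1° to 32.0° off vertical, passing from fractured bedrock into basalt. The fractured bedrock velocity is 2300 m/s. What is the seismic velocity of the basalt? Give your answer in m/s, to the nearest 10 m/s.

sin 11.1° = 0.1925; sin 32.0° = 0.5299.
V₂ = V₁·(sin θ₂/sin θ₁) = 2300·(0.5299/0.1925) = 6330.78 m/s.

6330 m/s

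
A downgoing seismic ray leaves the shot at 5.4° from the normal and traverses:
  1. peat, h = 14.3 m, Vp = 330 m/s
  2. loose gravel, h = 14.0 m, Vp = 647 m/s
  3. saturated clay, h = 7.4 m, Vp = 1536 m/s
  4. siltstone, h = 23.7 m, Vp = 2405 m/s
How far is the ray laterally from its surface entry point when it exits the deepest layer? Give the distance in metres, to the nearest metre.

30 m

Apply Snell's law at each interface; in layer i the horizontal offset is hᵢ·tan θᵢ.
Layer 1: θ = 5.40°; offset = 14.3·tan 5.40° = 1.352 m.
Layer 2: sin θ = 647·sin 5.4°/330 = 0.1845, θ = 10.63°; offset = 14.0·tan 10.63° = 2.628 m.
Layer 3: sin θ = 1536·sin 5.4°/330 = 0.4380, θ = 25.98°; offset = 7.4·tan 25.98° = 3.606 m.
Layer 4: sin θ = 2405·sin 5.4°/330 = 0.6858, θ = 43.30°; offset = 23.7·tan 43.30° = 22.336 m.
Summing the layer offsets gives 29.921 m.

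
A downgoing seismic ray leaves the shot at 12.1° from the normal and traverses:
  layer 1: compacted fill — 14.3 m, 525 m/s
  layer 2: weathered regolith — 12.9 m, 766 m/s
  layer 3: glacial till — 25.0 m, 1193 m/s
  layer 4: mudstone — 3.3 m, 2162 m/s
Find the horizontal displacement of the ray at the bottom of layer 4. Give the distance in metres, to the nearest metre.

Apply Snell's law at each interface; in layer i the horizontal offset is hᵢ·tan θᵢ.
Layer 1: θ = 12.10°; offset = 14.3·tan 12.10° = 3.066 m.
Layer 2: sin θ = 766·sin 12.1°/525 = 0.3058, θ = 17.81°; offset = 12.9·tan 17.81° = 4.144 m.
Layer 3: sin θ = 1193·sin 12.1°/525 = 0.4763, θ = 28.45°; offset = 25.0·tan 28.45° = 13.544 m.
Layer 4: sin θ = 2162·sin 12.1°/525 = 0.8632, θ = 59.68°; offset = 3.3·tan 59.68° = 5.643 m.
Summing the layer offsets gives 26.396 m.

26 m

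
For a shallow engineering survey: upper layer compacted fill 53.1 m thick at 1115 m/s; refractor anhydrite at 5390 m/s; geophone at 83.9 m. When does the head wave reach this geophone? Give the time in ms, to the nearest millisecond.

109 ms

t = x/V₂ + 2h·√(V₂²−V₁²)/(V₁V₂).
√(V₂²−V₁²) = √(5390²−1115²) = 5273.4 m/s; delay term = 2·53.1·5273.4/(1115·5390) = 0.09319 s.
t = 83.9/5390 + 0.09319 = 0.10875 s.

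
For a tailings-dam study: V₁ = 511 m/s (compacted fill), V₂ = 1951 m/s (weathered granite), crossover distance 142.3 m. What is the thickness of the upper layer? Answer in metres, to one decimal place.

x_cross = 2h·√((V₂+V₁)/(V₂−V₁)) → h = x_cross / (2·√((V₂+V₁)/(V₂−V₁))).
√((V₂+V₁)/(V₂−V₁)) = √((1951+511)/(1951−511)) = 1.3076.
h = 142.3 / (2·1.3076) = 54.41 m.

54.4 m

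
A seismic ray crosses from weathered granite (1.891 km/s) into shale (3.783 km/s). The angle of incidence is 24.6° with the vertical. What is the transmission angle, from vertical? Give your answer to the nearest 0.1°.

Snell's law: sin θ₂ = (V₂/V₁)·sin θ₁ = (3.783/1.891)·sin 24.6° = 0.8328.
θ₂ = sin⁻¹(0.8328) = 56.39° (from vertical).

56.4°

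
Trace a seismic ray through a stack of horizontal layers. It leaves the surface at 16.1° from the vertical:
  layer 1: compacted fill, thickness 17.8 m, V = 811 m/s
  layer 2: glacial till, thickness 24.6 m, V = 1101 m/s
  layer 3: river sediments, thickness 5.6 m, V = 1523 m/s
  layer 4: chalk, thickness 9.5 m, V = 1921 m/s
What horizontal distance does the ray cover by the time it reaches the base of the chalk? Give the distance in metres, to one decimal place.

26.8 m

Apply Snell's law at each interface; in layer i the horizontal offset is hᵢ·tan θᵢ.
Layer 1: θ = 16.10°; offset = 17.8·tan 16.10° = 5.138 m.
Layer 2: sin θ = 1101·sin 16.1°/811 = 0.3765, θ = 22.12°; offset = 24.6·tan 22.12° = 9.997 m.
Layer 3: sin θ = 1523·sin 16.1°/811 = 0.5208, θ = 31.38°; offset = 5.6·tan 31.38° = 3.416 m.
Layer 4: sin θ = 1921·sin 16.1°/811 = 0.6569, θ = 41.06°; offset = 9.5·tan 41.06° = 8.276 m.
Summing the layer offsets gives 26.827 m.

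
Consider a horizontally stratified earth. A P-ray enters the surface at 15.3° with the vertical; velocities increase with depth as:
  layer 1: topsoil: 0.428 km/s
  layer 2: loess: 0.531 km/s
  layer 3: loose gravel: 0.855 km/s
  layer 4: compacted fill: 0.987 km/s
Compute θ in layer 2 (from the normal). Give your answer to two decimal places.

19.11°

Ray parameter p = sin 15.3° / 0.428 = 6.1653e-01 s/km.
sin θ_2 = p·V_2 = 6.1653e-01 × 0.531 = 0.3274.
θ_2 = 19.11° from the vertical.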